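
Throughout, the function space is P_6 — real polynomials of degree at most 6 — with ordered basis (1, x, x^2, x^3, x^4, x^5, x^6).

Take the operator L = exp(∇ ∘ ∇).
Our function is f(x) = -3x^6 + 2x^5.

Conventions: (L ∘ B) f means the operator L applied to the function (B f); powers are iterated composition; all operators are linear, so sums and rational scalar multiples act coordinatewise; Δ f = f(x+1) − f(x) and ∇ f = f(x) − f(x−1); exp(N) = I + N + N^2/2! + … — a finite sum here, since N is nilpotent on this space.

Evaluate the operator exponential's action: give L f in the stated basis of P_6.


order-1 term: -90x^4 + 400x^3 - 750x^2 + 680x - 246
order-2 term: -540x^2 + 2280x - 2580
order-3 term: -360
the series for exp(∇ ∘ ∇) f terminates at order 3
exp(∇ ∘ ∇) f = -3x^6 + 2x^5 - 90x^4 + 400x^3 - 1290x^2 + 2960x - 3186

g(x) = -3x^6 + 2x^5 - 90x^4 + 400x^3 - 1290x^2 + 2960x - 3186


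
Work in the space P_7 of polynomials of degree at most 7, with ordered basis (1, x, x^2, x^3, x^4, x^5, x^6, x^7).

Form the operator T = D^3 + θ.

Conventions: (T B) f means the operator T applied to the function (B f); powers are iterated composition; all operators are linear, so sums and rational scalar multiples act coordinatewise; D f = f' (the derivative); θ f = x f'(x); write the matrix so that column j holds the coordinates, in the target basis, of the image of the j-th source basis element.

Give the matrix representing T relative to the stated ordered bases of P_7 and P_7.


the matrix is [[0, 0, 0, 6, 0, 0, 0, 0]; [0, 1, 0, 0, 24, 0, 0, 0]; [0, 0, 2, 0, 0, 60, 0, 0]; [0, 0, 0, 3, 0, 0, 120, 0]; [0, 0, 0, 0, 4, 0, 0, 210]; [0, 0, 0, 0, 0, 5, 0, 0]; [0, 0, 0, 0, 0, 0, 6, 0]; [0, 0, 0, 0, 0, 0, 0, 7]] (rows listed top to bottom)

image of 1: 0
image of x: x
image of x^2: 2x^2
image of x^3: 3x^3 + 6
image of x^4: 4x^4 + 24x
image of x^5: 5x^5 + 60x^2
image of x^6: 6x^6 + 120x^3
image of x^7: 7x^7 + 210x^4
each image's coordinates form column j of the matrix


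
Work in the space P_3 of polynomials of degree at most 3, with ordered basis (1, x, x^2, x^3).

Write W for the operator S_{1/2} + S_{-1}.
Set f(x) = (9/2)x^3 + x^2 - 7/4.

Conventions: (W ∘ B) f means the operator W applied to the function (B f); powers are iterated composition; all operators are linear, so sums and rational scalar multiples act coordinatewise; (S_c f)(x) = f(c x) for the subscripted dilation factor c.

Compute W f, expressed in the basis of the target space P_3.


S_{1/2} f = (9/16)x^3 + (1/4)x^2 - 7/4
S_{-1} f = -(9/2)x^3 + x^2 - 7/4
(S_{1/2} + S_{-1}) f = -(63/16)x^3 + (5/4)x^2 - 7/2

g(x) = -(63/16)x^3 + (5/4)x^2 - 7/2


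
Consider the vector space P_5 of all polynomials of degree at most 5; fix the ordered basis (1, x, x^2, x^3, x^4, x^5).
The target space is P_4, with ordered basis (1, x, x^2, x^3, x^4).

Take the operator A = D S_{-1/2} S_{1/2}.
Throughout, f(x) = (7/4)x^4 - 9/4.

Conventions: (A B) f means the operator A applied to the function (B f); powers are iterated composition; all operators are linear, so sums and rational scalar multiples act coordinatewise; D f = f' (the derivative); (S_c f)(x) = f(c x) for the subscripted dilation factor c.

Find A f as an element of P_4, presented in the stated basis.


S_{1/2} f = (7/64)x^4 - 9/4
S_{-1/2} S_{1/2} f = (7/1024)x^4 - 9/4
D (S_{-1/2} S_{1/2}) f = (7/256)x^3

the result is g(x) = (7/256)x^3


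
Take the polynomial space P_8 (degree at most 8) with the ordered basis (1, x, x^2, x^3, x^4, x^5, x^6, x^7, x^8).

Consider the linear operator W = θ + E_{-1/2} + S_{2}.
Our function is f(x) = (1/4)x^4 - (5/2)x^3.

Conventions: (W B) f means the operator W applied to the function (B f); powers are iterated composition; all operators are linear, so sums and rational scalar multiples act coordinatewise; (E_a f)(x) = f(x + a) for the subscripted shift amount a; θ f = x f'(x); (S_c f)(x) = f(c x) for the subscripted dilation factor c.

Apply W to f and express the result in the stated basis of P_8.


the image equals g(x) = (21/4)x^4 - (61/2)x^3 + (33/8)x^2 - 2x + 21/64

θ f = x^4 - (15/2)x^3
E_{-1/2} f = (1/4)x^4 - 3x^3 + (33/8)x^2 - 2x + 21/64
S_{2} f = 4x^4 - 20x^3
(θ + E_{-1/2} + S_{2}) f = (21/4)x^4 - (61/2)x^3 + (33/8)x^2 - 2x + 21/64


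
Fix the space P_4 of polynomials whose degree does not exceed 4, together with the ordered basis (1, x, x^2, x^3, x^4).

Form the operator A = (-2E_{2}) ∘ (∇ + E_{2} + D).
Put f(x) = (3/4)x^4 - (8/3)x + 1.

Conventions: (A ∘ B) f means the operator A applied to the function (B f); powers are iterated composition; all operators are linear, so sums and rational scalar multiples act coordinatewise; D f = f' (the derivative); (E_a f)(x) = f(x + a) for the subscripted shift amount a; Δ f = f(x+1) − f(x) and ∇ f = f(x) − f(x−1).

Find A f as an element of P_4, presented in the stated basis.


g(x) = -(3/2)x^4 - 36x^3 - 207x^2 - (1478/3)x - 849/2

∇ f = 3x^3 - (9/2)x^2 + 3x - 41/12
E_{2} f = (3/4)x^4 + 6x^3 + 18x^2 + (64/3)x + 23/3
D f = 3x^3 - 8/3
(∇ + E_{2} + D) f = (3/4)x^4 + 12x^3 + (27/2)x^2 + (73/3)x + 19/12
E_{2} (∇ + E_{2} + D) f = (3/4)x^4 + 18x^3 + (207/2)x^2 + (739/3)x + 849/4
(-2E_{2}) (∇ + E_{2} + D) f = -(3/2)x^4 - 36x^3 - 207x^2 - (1478/3)x - 849/2


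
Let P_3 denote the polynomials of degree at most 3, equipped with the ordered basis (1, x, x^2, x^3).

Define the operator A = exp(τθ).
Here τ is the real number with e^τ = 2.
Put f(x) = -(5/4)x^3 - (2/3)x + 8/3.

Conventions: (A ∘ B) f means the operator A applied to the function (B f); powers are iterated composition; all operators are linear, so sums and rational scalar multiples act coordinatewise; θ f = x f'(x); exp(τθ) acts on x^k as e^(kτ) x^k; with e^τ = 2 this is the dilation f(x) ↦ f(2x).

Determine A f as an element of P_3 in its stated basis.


exp(τθ) x^k = e^(kτ) x^k; with e^τ = 2 this sends x^k to 2^k x^k
x ↦ 2 x
x^3 ↦ 8 x^3
applying this coordinatewise to f: exp(τθ) f = -10x^3 - (4/3)x + 8/3

the image equals g(x) = -10x^3 - (4/3)x + 8/3


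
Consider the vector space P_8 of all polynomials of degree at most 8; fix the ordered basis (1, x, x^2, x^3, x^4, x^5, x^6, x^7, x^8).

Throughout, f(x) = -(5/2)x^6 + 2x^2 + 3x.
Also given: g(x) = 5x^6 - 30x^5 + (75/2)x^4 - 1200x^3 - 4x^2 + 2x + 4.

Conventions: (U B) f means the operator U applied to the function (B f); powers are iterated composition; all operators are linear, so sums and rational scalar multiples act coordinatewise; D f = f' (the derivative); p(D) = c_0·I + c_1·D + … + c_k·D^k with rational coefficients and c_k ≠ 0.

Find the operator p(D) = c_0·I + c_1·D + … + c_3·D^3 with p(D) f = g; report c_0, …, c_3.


D^0 f = -(5/2)x^6 + 2x^2 + 3x
D^1 f = -15x^5 + 4x + 3
D^2 f = -75x^4 + 4
D^3 f = -300x^3
matching coefficients of g against c_0 f + c_1 Df + … from the top degree down determines the c_i
solution: c_0 = -2, c_1 = 2, c_2 = -1/2, c_3 = 4

p(D) = -2·I + 2·D − (1/2)·D^2 + 4·D^3, i.e. c_0 = -2, c_1 = 2, c_2 = -1/2, c_3 = 4


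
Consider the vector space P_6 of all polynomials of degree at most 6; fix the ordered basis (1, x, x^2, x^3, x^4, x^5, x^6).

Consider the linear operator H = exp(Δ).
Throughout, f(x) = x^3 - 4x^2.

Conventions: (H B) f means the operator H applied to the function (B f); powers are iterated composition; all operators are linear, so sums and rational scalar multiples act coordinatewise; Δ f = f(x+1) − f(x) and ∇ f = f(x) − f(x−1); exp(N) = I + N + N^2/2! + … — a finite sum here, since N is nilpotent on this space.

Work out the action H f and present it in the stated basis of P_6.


the image equals g(x) = x^3 - x^2 - 2x - 3

order-1 term: 3x^2 - 5x - 3
order-2 term: 3x - 1
order-3 term: 1
the series for exp(Δ) f terminates at order 3
exp(Δ) f = x^3 - x^2 - 2x - 3


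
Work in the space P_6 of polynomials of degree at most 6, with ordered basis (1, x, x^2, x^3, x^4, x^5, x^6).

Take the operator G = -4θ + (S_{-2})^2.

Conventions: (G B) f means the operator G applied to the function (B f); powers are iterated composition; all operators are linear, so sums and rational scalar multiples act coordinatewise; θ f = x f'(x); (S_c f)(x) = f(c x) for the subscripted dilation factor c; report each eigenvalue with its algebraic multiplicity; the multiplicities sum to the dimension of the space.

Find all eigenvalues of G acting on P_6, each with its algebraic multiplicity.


image of 1: 1
image of x: 0
image of x^2: 8x^2
image of x^3: 52x^3
image of x^4: 240x^4
image of x^5: 1004x^5
image of x^6: 4072x^6
the matrix is upper triangular; its diagonal is (1, 0, 8, 52, 240, 1004, 4072)
for a triangular matrix the eigenvalues are the diagonal entries, with algebraic multiplicity their repetition count

λ = 0 (multiplicity 1), λ = 1 (multiplicity 1), λ = 8 (multiplicity 1), λ = 52 (multiplicity 1), λ = 240 (multiplicity 1), λ = 1004 (multiplicity 1), λ = 4072 (multiplicity 1)


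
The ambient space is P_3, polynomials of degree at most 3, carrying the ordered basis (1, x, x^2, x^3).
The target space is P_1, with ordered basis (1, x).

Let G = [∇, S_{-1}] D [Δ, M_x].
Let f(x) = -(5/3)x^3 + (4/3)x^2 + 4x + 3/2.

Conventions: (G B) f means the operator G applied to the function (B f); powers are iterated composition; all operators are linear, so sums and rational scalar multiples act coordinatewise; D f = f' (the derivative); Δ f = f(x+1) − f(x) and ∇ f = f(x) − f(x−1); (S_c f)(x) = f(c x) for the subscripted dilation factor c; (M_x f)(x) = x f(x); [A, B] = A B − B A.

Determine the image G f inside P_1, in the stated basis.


the image equals g(x) = -20x + 44/3

M_x f = -(5/3)x^4 + (4/3)x^3 + 4x^2 + (3/2)x
Δ M_x f = -(20/3)x^3 - 6x^2 + (16/3)x + 31/6
Δ f = -5x^2 - (7/3)x + 11/3
M_x Δ f = -5x^3 - (7/3)x^2 + (11/3)x
[Δ, M_x] f = -(5/3)x^3 - (11/3)x^2 + (5/3)x + 31/6
D [Δ, M_x] f = -5x^2 - (22/3)x + 5/3
S_{-1} D [Δ, M_x] f = -5x^2 + (22/3)x + 5/3
∇ S_{-1} D [Δ, M_x] f = -10x + 37/3
∇ D [Δ, M_x] f = -10x - 7/3
S_{-1} ∇ D [Δ, M_x] f = 10x - 7/3
[∇, S_{-1}] D [Δ, M_x] f = -20x + 44/3


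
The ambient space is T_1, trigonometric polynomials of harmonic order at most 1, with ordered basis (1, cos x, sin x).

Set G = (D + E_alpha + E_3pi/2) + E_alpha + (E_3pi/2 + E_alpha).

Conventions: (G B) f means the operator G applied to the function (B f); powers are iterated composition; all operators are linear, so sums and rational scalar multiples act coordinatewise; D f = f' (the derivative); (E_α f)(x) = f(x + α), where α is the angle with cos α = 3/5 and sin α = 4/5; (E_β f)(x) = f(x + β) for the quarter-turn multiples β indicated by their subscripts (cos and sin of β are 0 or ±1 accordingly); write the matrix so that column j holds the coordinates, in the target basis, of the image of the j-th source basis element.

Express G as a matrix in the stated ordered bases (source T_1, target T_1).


image of 1: 5
image of cos x: (9/5)cos x - (7/5)sin x
image of sin x: (7/5)cos x + (9/5)sin x
each image's coordinates form column j of the matrix

the matrix is [[5, 0, 0]; [0, 9/5, 7/5]; [0, -7/5, 9/5]] (rows listed top to bottom)


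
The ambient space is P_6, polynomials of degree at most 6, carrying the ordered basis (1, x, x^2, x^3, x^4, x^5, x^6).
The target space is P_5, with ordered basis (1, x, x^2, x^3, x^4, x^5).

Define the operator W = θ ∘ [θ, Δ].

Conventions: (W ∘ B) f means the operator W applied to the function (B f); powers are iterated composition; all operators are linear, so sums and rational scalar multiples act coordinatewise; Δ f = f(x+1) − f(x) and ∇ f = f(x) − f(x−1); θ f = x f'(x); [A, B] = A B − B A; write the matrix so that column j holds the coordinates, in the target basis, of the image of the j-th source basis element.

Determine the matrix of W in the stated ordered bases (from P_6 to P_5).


the matrix is [[0, 0, 0, 0, 0, 0, 0]; [0, 0, -2, -6, -12, -20, -30]; [0, 0, 0, -6, -24, -60, -120]; [0, 0, 0, 0, -12, -60, -180]; [0, 0, 0, 0, 0, -20, -120]; [0, 0, 0, 0, 0, 0, -30]] (rows listed top to bottom)

image of 1: 0
image of x: 0
image of x^2: -2x
image of x^3: -6x^2 - 6x
image of x^4: -12x^3 - 24x^2 - 12x
image of x^5: -20x^4 - 60x^3 - 60x^2 - 20x
image of x^6: -30x^5 - 120x^4 - 180x^3 - 120x^2 - 30x
each image's coordinates form column j of the matrix


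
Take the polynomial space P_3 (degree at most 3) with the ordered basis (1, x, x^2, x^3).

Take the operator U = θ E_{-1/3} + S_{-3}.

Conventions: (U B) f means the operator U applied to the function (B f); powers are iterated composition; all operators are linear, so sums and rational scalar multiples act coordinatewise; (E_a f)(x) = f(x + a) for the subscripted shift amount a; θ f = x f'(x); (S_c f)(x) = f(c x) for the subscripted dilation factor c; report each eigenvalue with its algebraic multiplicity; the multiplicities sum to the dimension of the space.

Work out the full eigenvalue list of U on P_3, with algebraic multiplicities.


image of 1: 1
image of x: -2x
image of x^2: 11x^2 - (2/3)x
image of x^3: -24x^3 - 2x^2 + (1/3)x
the matrix is upper triangular; its diagonal is (1, -2, 11, -24)
for a triangular matrix the eigenvalues are the diagonal entries, with algebraic multiplicity their repetition count

λ = -24 (multiplicity 1), λ = -2 (multiplicity 1), λ = 1 (multiplicity 1), λ = 11 (multiplicity 1)


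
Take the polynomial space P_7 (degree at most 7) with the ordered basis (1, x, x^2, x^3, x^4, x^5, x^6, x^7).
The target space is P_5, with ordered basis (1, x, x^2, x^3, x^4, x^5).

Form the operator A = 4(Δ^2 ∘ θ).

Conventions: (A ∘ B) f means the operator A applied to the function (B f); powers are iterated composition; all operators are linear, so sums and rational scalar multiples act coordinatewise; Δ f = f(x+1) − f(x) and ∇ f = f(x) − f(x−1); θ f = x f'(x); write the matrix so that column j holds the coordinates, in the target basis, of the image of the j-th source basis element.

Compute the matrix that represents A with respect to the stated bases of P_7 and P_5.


the matrix is [[0, 0, 16, 72, 224, 600, 1488, 3528]; [0, 0, 0, 72, 384, 1400, 4320, 12152]; [0, 0, 0, 0, 192, 1200, 5040, 17640]; [0, 0, 0, 0, 0, 400, 2880, 13720]; [0, 0, 0, 0, 0, 0, 720, 5880]; [0, 0, 0, 0, 0, 0, 0, 1176]] (rows listed top to bottom)

image of 1: 0
image of x: 0
image of x^2: 16
image of x^3: 72x + 72
image of x^4: 192x^2 + 384x + 224
image of x^5: 400x^3 + 1200x^2 + 1400x + 600
image of x^6: 720x^4 + 2880x^3 + 5040x^2 + 4320x + 1488
image of x^7: 1176x^5 + 5880x^4 + 13720x^3 + 17640x^2 + 12152x + 3528
each image's coordinates form column j of the matrix


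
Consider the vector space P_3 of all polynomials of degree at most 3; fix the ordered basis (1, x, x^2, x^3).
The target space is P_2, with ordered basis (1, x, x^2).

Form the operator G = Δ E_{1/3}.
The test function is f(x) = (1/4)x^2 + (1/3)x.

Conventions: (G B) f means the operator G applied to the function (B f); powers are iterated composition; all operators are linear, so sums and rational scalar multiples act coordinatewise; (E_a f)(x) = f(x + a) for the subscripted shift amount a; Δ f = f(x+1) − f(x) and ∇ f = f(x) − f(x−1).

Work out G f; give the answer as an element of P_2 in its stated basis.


the image equals g(x) = (1/2)x + 3/4

E_{1/3} f = (1/4)x^2 + (1/2)x + 5/36
Δ E_{1/3} f = (1/2)x + 3/4


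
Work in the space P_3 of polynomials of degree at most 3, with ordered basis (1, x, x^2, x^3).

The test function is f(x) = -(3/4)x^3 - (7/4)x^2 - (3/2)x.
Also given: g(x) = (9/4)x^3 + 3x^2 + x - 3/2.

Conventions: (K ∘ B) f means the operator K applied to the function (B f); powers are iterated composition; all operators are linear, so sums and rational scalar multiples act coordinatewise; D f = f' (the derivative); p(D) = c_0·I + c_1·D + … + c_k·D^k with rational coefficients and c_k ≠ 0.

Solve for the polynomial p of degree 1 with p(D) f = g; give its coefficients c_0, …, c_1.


D^0 f = -(3/4)x^3 - (7/4)x^2 - (3/2)x
D^1 f = -(9/4)x^2 - (7/2)x - 3/2
matching coefficients of g against c_0 f + c_1 Df + … from the top degree down determines the c_i
solution: c_0 = -3, c_1 = 1

p(D) = -3·I + D, i.e. c_0 = -3, c_1 = 1


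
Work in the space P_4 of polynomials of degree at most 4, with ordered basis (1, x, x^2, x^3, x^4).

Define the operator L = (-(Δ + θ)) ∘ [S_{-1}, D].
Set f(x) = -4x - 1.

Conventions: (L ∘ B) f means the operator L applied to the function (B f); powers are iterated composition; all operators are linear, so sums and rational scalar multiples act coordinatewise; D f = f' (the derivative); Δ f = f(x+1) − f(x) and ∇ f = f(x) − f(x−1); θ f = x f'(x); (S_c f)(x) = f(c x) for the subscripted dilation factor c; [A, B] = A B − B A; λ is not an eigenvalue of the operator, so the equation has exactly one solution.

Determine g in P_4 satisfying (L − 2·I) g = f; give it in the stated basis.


g(x) = 2x + 1/2

write g with unknown coordinates in the stated basis and equate coefficients in (L − 2·I) g = f
solving from the highest basis element down gives g = 2x + 1/2
check: L g = 0
so L g − 2·g = -4x - 1 = f ✓


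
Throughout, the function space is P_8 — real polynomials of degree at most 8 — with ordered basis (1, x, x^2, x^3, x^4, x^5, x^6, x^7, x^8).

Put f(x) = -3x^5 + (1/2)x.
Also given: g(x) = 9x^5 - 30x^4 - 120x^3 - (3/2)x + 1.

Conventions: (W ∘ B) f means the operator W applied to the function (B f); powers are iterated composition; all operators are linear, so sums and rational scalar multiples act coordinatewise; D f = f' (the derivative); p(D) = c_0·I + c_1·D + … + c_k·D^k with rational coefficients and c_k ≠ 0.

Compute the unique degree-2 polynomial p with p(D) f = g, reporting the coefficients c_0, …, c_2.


c_0 = -3, c_1 = 2, c_2 = 2

D^0 f = -3x^5 + (1/2)x
D^1 f = -15x^4 + 1/2
D^2 f = -60x^3
matching coefficients of g against c_0 f + c_1 Df + … from the top degree down determines the c_i
solution: c_0 = -3, c_1 = 2, c_2 = 2


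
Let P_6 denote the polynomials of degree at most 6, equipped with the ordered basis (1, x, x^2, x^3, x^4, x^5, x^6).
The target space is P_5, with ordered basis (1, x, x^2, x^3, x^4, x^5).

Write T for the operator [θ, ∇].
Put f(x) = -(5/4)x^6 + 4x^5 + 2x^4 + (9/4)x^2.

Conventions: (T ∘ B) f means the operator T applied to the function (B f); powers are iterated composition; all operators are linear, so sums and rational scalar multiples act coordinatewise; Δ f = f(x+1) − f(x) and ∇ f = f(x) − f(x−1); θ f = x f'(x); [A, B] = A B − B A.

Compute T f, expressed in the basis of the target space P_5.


the image equals g(x) = (15/2)x^5 - (115/2)x^4 + 147x^3 - 171x^2 + 89x - 15

∇ f = -(15/2)x^5 + (155/4)x^4 - 57x^3 + (187/4)x^2 - 15x + 1
θ ∇ f = -(75/2)x^5 + 155x^4 - 171x^3 + (187/2)x^2 - 15x
θ f = -(15/2)x^6 + 20x^5 + 8x^4 + (9/2)x^2
∇ θ f = -45x^5 + (425/2)x^4 - 318x^3 + (529/2)x^2 - 104x + 15
[θ, ∇] f = (15/2)x^5 - (115/2)x^4 + 147x^3 - 171x^2 + 89x - 15


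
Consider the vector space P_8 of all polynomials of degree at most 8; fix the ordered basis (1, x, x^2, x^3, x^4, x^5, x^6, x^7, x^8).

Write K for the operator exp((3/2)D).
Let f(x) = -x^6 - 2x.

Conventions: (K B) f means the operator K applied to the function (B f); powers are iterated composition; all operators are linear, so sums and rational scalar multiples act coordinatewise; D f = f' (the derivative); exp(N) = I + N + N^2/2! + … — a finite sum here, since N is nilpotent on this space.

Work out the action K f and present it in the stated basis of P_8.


the result is g(x) = -x^6 - 9x^5 - (135/4)x^4 - (135/2)x^3 - (1215/16)x^2 - (761/16)x - 921/64

order-1 term: -9x^5 - 3
order-2 term: -(135/4)x^4
order-3 term: -(135/2)x^3
order-4 term: -(1215/16)x^2
order-5 term: -(729/16)x
order-6 term: -729/64
the series for exp((3/2)D) f terminates at order 6
exp((3/2)D) f = -x^6 - 9x^5 - (135/4)x^4 - (135/2)x^3 - (1215/16)x^2 - (761/16)x - 921/64


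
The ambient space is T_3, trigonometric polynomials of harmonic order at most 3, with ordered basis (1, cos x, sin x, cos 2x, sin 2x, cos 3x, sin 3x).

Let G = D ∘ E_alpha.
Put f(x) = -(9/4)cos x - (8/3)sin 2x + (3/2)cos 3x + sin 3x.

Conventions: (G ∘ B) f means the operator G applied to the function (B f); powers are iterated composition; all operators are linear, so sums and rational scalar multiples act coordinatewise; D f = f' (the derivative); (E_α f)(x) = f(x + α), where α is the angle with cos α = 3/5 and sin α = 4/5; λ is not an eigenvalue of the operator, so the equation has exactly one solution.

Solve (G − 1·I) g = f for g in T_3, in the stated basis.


write g with unknown coordinates in the stated basis and equate coefficients in (G − 1·I) g = f
solving from the highest basis element down gives g = (9/8)cos x - (3/8)sin x - (112/663)cos 2x + (584/663)sin 2x - (69/3028)cos 3x - (1567/3028)sin 3x
check: G g = -(9/8)cos x - (3/8)sin x - (112/663)cos 2x - (1184/663)sin 2x + (4473/3028)cos 3x + (1461/3028)sin 3x
so G g − 1·g = -(9/4)cos x - (8/3)sin 2x + (3/2)cos 3x + sin 3x = f ✓

g(x) = (9/8)cos x - (3/8)sin x - (112/663)cos 2x + (584/663)sin 2x - (69/3028)cos 3x - (1567/3028)sin 3x


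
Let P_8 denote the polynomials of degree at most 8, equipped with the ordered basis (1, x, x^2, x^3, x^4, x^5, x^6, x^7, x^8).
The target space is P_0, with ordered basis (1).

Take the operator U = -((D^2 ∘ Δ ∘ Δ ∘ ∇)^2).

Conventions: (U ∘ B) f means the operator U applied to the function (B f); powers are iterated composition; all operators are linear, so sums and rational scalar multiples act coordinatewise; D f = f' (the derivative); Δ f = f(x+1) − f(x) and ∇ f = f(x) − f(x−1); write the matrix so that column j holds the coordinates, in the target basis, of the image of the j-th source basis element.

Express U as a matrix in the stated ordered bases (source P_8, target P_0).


image of 1: 0
image of x: 0
image of x^2: 0
image of x^3: 0
image of x^4: 0
image of x^5: 0
image of x^6: 0
image of x^7: 0
image of x^8: 0
each image's coordinates form column j of the matrix

the matrix is [[0, 0, 0, 0, 0, 0, 0, 0, 0]] (rows listed top to bottom)


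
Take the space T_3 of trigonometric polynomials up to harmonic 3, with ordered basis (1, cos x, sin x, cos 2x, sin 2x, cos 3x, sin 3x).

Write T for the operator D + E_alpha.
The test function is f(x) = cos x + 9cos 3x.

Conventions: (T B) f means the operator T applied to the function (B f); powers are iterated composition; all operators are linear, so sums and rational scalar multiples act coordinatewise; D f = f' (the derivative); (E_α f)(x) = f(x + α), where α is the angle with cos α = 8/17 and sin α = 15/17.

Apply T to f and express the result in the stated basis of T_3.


the result is g(x) = (8/17)cos x - (32/17)sin x - (43992/4913)cos 3x - (128196/4913)sin 3x

D f = -sin x - 27sin 3x
E_alpha f = (8/17)cos x - (15/17)sin x - (43992/4913)cos 3x + (4455/4913)sin 3x
(D + E_alpha) f = (8/17)cos x - (32/17)sin x - (43992/4913)cos 3x - (128196/4913)sin 3x


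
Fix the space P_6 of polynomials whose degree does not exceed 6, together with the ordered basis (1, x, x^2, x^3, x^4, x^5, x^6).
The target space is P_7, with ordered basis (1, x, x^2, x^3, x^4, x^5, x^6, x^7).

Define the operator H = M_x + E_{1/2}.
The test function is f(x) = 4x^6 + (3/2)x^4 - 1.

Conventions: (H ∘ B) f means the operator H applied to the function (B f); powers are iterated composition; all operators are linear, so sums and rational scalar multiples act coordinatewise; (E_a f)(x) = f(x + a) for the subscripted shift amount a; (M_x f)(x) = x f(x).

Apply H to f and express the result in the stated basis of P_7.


the result is g(x) = 4x^7 + 4x^6 + (27/2)x^5 + (33/2)x^4 + 13x^3 + 6x^2 + (1/2)x - 27/32

M_x f = 4x^7 + (3/2)x^5 - x
E_{1/2} f = 4x^6 + 12x^5 + (33/2)x^4 + 13x^3 + 6x^2 + (3/2)x - 27/32
(M_x + E_{1/2}) f = 4x^7 + 4x^6 + (27/2)x^5 + (33/2)x^4 + 13x^3 + 6x^2 + (1/2)x - 27/32


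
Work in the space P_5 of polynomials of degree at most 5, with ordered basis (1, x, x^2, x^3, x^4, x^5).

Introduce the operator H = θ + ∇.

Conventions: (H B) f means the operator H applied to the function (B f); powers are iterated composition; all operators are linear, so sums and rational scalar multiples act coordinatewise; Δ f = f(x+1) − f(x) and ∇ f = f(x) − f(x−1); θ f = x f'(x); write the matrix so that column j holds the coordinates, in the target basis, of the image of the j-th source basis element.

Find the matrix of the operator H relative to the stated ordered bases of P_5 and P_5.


the matrix is [[0, 1, -1, 1, -1, 1]; [0, 1, 2, -3, 4, -5]; [0, 0, 2, 3, -6, 10]; [0, 0, 0, 3, 4, -10]; [0, 0, 0, 0, 4, 5]; [0, 0, 0, 0, 0, 5]] (rows listed top to bottom)

image of 1: 0
image of x: x + 1
image of x^2: 2x^2 + 2x - 1
image of x^3: 3x^3 + 3x^2 - 3x + 1
image of x^4: 4x^4 + 4x^3 - 6x^2 + 4x - 1
image of x^5: 5x^5 + 5x^4 - 10x^3 + 10x^2 - 5x + 1
each image's coordinates form column j of the matrix


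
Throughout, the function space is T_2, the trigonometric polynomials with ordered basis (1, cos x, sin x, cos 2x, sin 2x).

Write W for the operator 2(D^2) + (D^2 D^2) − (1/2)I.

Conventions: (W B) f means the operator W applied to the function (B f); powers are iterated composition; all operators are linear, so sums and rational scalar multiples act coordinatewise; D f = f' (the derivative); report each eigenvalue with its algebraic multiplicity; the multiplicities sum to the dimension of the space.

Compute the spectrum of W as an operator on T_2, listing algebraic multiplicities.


image of 1: -1/2
image of cos x: -(3/2)cos x
image of sin x: -(3/2)sin x
image of cos 2x: (15/2)cos 2x
image of sin 2x: (15/2)sin 2x
the matrix is diagonal; its diagonal is (-1/2, -3/2, -3/2, 15/2, 15/2)
for a triangular matrix the eigenvalues are the diagonal entries, with algebraic multiplicity their repetition count

λ = -3/2 (multiplicity 2), λ = -1/2 (multiplicity 1), λ = 15/2 (multiplicity 2)


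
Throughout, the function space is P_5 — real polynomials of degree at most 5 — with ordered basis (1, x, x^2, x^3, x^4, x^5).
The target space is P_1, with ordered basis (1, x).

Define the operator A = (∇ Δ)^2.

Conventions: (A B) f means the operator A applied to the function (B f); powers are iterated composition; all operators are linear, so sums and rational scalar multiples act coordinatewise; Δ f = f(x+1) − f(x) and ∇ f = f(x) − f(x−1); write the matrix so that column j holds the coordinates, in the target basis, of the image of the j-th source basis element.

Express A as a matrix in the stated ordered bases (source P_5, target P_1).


the matrix is [[0, 0, 0, 0, 24, 0]; [0, 0, 0, 0, 0, 120]] (rows listed top to bottom)

image of 1: 0
image of x: 0
image of x^2: 0
image of x^3: 0
image of x^4: 24
image of x^5: 120x
each image's coordinates form column j of the matrix


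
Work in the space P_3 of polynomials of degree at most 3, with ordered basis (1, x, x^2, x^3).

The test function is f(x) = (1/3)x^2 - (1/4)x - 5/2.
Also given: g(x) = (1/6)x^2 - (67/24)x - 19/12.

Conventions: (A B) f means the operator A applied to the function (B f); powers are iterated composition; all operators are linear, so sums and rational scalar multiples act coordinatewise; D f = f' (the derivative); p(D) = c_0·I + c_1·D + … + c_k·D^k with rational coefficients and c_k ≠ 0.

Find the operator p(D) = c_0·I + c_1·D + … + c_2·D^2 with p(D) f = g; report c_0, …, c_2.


c_0 = 1/2, c_1 = -4, c_2 = -2

D^0 f = (1/3)x^2 - (1/4)x - 5/2
D^1 f = (2/3)x - 1/4
D^2 f = 2/3
matching coefficients of g against c_0 f + c_1 Df + … from the top degree down determines the c_i
solution: c_0 = 1/2, c_1 = -4, c_2 = -2


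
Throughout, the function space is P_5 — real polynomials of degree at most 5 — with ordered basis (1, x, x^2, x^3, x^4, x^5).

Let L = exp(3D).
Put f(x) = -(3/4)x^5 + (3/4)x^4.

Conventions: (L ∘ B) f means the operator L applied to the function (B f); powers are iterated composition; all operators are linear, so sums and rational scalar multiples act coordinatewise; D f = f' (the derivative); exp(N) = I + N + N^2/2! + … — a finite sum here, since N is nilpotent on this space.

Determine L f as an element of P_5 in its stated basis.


g(x) = -(3/4)x^5 - (21/2)x^4 - (117/2)x^3 - 162x^2 - (891/4)x - 243/2

order-1 term: -(45/4)x^4 + 9x^3
order-2 term: -(135/2)x^3 + (81/2)x^2
order-3 term: -(405/2)x^2 + 81x
order-4 term: -(1215/4)x + 243/4
order-5 term: -729/4
the series for exp(3D) f terminates at order 5
exp(3D) f = -(3/4)x^5 - (21/2)x^4 - (117/2)x^3 - 162x^2 - (891/4)x - 243/2


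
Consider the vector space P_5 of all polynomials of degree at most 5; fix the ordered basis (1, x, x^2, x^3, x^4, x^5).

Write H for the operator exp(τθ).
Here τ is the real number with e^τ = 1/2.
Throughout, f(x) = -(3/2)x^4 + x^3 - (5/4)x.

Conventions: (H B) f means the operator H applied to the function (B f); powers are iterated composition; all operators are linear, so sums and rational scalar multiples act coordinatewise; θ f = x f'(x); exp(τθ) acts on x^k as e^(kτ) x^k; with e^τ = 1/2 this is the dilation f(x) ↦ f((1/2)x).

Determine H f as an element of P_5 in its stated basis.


the image equals g(x) = -(3/32)x^4 + (1/8)x^3 - (5/8)x

exp(τθ) x^k = e^(kτ) x^k; with e^τ = 1/2 this sends x^k to (1/2)^k x^k
x ↦ 1/2 x
x^3 ↦ 1/8 x^3
x^4 ↦ 1/16 x^4
applying this coordinatewise to f: exp(τθ) f = -(3/32)x^4 + (1/8)x^3 - (5/8)x


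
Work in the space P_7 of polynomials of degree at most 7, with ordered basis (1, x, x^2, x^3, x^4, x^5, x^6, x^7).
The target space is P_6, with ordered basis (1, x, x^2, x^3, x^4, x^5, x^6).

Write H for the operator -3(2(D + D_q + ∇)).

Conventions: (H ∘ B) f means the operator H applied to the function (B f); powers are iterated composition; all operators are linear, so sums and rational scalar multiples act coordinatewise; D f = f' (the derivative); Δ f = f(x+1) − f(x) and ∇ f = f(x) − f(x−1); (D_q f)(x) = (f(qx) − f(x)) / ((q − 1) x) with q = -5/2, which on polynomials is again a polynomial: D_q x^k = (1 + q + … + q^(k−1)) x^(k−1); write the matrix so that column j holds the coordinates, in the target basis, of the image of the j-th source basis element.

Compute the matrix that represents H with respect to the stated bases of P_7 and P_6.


the matrix is [[0, -18, 6, -6, 6, -6, 6, -6]; [0, 0, -15, 18, -24, 30, -36, 42]; [0, 0, 0, -129/2, 36, -60, 90, -126]; [0, 0, 0, 0, 69/4, 60, -120, 210]; [0, 0, 0, 0, 0, -1833/8, 90, -210]; [0, 0, 0, 0, 0, 0, 5517/16, 126]; [0, 0, 0, 0, 0, 0, 0, -36225/32]] (rows listed top to bottom)

image of 1: 0
image of x: -18
image of x^2: -15x + 6
image of x^3: -(129/2)x^2 + 18x - 6
image of x^4: (69/4)x^3 + 36x^2 - 24x + 6
image of x^5: -(1833/8)x^4 + 60x^3 - 60x^2 + 30x - 6
image of x^6: (5517/16)x^5 + 90x^4 - 120x^3 + 90x^2 - 36x + 6
image of x^7: -(36225/32)x^6 + 126x^5 - 210x^4 + 210x^3 - 126x^2 + 42x - 6
each image's coordinates form column j of the matrix


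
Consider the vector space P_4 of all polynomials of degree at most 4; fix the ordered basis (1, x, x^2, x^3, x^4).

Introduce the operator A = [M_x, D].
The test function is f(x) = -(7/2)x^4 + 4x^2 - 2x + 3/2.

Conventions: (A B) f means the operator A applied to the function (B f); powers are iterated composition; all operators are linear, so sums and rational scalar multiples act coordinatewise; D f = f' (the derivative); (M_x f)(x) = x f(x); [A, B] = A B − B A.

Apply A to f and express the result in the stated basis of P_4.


D f = -14x^3 + 8x - 2
M_x D f = -14x^4 + 8x^2 - 2x
M_x f = -(7/2)x^5 + 4x^3 - 2x^2 + (3/2)x
D M_x f = -(35/2)x^4 + 12x^2 - 4x + 3/2
[M_x, D] f = (7/2)x^4 - 4x^2 + 2x - 3/2

g(x) = (7/2)x^4 - 4x^2 + 2x - 3/2


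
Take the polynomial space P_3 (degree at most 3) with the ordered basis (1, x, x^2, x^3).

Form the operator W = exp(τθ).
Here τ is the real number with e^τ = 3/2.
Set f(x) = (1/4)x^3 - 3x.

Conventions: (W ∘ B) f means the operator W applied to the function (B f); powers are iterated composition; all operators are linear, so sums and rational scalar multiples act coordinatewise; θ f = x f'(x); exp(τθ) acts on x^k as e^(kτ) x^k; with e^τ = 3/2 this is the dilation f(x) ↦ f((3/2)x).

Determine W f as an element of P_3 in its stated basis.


exp(τθ) x^k = e^(kτ) x^k; with e^τ = 3/2 this sends x^k to (3/2)^k x^k
x ↦ 3/2 x
x^3 ↦ 27/8 x^3
applying this coordinatewise to f: exp(τθ) f = (27/32)x^3 - (9/2)x

g(x) = (27/32)x^3 - (9/2)x


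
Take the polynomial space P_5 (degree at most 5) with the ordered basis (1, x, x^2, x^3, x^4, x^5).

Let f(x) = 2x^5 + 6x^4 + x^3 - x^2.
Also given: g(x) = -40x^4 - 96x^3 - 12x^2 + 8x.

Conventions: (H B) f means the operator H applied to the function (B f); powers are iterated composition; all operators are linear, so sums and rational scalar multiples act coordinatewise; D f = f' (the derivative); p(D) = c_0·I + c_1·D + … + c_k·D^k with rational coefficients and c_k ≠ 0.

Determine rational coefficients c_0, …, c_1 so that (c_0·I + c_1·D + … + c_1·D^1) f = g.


D^0 f = 2x^5 + 6x^4 + x^3 - x^2
D^1 f = 10x^4 + 24x^3 + 3x^2 - 2x
matching coefficients of g against c_0 f + c_1 Df + … from the top degree down determines the c_i
solution: c_0 = 0, c_1 = -4

p(D) = -4·D, i.e. c_0 = 0, c_1 = -4


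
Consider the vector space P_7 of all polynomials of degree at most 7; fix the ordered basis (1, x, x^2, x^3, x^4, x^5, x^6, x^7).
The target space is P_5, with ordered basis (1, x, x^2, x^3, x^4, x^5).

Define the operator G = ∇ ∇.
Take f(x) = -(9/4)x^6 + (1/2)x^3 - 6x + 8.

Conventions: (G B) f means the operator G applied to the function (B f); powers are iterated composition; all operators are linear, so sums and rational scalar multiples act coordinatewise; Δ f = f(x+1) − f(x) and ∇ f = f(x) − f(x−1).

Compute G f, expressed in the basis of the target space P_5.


the image equals g(x) = -(135/2)x^4 + 270x^3 - (945/2)x^2 + 408x - 285/2

∇ f = -(27/2)x^5 + (135/4)x^4 - 45x^3 + (141/4)x^2 - 15x - 13/4
∇ ∇ f = -(135/2)x^4 + 270x^3 - (945/2)x^2 + 408x - 285/2


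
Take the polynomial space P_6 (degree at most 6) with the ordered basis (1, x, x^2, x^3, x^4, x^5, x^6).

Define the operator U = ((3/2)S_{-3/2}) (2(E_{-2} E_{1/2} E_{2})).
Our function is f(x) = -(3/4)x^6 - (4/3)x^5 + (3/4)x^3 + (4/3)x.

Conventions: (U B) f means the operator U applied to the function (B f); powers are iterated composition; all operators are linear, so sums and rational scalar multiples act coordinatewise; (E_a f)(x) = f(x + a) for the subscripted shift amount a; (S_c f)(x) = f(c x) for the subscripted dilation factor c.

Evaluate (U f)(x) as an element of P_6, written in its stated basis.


g(x) = -(6561/256)x^6 + (10449/128)x^5 - (23895/256)x^4 + (2889/64)x^3 - (2151/256)x^2 - (771/128)x + 543/256

E_{2} f = -(3/4)x^6 - (31/3)x^5 - (175/3)x^4 - (2071/12)x^3 - (1693/6)x^2 - (721/3)x - 82
E_{1/2} E_{2} f = -(3/4)x^6 - (151/12)x^5 - (4175/48)x^4 - (7607/24)x^3 - (123295/192)x^2 - (131419/192)x - 76355/256
E_{-2} E_{1/2} E_{2} f = -(3/4)x^6 - (43/12)x^5 - (295/48)x^4 - (107/24)x^3 - (239/192)x^2 + (257/192)x + 181/256
(2(E_{-2} E_{1/2} E_{2})) f = -(3/2)x^6 - (43/6)x^5 - (295/24)x^4 - (107/12)x^3 - (239/96)x^2 + (257/96)x + 181/128
S_{-3/2} (2(E_{-2} E_{1/2} E_{2})) f = -(2187/128)x^6 + (3483/64)x^5 - (7965/128)x^4 + (963/32)x^3 - (717/128)x^2 - (257/64)x + 181/128
((3/2)S_{-3/2}) (2(E_{-2} E_{1/2} E_{2})) f = -(6561/256)x^6 + (10449/128)x^5 - (23895/256)x^4 + (2889/64)x^3 - (2151/256)x^2 - (771/128)x + 543/256


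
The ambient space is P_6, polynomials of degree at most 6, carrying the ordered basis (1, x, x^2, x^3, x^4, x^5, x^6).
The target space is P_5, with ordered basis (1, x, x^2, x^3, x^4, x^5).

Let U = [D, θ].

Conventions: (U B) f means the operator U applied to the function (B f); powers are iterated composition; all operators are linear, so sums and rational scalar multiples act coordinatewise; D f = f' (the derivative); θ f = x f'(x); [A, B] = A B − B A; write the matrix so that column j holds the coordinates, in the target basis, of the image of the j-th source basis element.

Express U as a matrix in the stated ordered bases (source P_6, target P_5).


image of 1: 0
image of x: 1
image of x^2: 2x
image of x^3: 3x^2
image of x^4: 4x^3
image of x^5: 5x^4
image of x^6: 6x^5
each image's coordinates form column j of the matrix

the matrix is [[0, 1, 0, 0, 0, 0, 0]; [0, 0, 2, 0, 0, 0, 0]; [0, 0, 0, 3, 0, 0, 0]; [0, 0, 0, 0, 4, 0, 0]; [0, 0, 0, 0, 0, 5, 0]; [0, 0, 0, 0, 0, 0, 6]] (rows listed top to bottom)


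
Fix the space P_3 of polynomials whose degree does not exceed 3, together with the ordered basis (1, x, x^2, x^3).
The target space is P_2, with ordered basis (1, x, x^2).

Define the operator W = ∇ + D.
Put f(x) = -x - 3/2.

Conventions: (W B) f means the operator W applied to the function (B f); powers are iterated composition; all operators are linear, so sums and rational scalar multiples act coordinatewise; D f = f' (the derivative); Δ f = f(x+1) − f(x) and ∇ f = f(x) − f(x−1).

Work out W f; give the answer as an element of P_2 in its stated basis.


the image equals g(x) = -2

∇ f = -1
D f = -1
(∇ + D) f = -2


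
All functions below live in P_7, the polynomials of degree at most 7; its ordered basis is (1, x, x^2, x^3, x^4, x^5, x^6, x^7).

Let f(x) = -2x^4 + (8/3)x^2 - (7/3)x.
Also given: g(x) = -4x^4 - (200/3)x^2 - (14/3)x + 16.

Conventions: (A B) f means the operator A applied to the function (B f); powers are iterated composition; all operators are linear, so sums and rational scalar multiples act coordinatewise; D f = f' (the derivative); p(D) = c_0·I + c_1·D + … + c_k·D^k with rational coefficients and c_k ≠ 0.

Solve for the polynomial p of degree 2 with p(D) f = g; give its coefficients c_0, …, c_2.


p(D) = 2·I + 3·D^2, i.e. c_0 = 2, c_1 = 0, c_2 = 3

D^0 f = -2x^4 + (8/3)x^2 - (7/3)x
D^1 f = -8x^3 + (16/3)x - 7/3
D^2 f = -24x^2 + 16/3
matching coefficients of g against c_0 f + c_1 Df + … from the top degree down determines the c_i
solution: c_0 = 2, c_1 = 0, c_2 = 3


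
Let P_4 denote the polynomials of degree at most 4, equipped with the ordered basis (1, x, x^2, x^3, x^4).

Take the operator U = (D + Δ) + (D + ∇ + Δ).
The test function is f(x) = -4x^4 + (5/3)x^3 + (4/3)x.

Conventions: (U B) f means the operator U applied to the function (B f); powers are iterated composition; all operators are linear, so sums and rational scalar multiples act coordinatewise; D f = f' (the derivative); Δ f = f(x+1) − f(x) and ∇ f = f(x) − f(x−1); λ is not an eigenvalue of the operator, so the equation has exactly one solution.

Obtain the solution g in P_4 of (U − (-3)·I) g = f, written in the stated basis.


the image equals g(x) = -(4/3)x^4 + (85/9)x^3 - (401/9)x^2 + (3911/27)x - 19081/81

write g with unknown coordinates in the stated basis and equate coefficients in (U − (-3)·I) g = f
solving from the highest basis element down gives g = -(4/3)x^4 + (85/9)x^3 - (401/9)x^2 + (3911/27)x - 19081/81
check: U g = -(80/3)x^3 + (401/3)x^2 - (3899/9)x + 19081/27
so U g − (-3)·g = -4x^4 + (5/3)x^3 + (4/3)x = f ✓


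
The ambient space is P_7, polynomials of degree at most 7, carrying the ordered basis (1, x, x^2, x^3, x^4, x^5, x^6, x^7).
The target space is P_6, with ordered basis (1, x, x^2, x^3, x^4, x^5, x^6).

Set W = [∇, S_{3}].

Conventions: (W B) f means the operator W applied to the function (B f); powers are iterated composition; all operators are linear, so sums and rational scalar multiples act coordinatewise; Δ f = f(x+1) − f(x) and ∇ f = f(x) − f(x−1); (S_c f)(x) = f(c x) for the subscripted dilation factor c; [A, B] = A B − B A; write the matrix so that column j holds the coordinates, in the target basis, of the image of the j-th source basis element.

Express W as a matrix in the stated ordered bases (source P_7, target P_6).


the matrix is [[0, 2, -8, 26, -80, 242, -728, 2186]; [0, 0, 12, -72, 312, -1200, 4356, -15288]; [0, 0, 0, 54, -432, 2340, -10800, 45738]; [0, 0, 0, 0, 216, -2160, 14040, -75600]; [0, 0, 0, 0, 0, 810, -9720, 73710]; [0, 0, 0, 0, 0, 0, 2916, -40824]; [0, 0, 0, 0, 0, 0, 0, 10206]] (rows listed top to bottom)

image of 1: 0
image of x: 2
image of x^2: 12x - 8
image of x^3: 54x^2 - 72x + 26
image of x^4: 216x^3 - 432x^2 + 312x - 80
image of x^5: 810x^4 - 2160x^3 + 2340x^2 - 1200x + 242
image of x^6: 2916x^5 - 9720x^4 + 14040x^3 - 10800x^2 + 4356x - 728
image of x^7: 10206x^6 - 40824x^5 + 73710x^4 - 75600x^3 + 45738x^2 - 15288x + 2186
each image's coordinates form column j of the matrix
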